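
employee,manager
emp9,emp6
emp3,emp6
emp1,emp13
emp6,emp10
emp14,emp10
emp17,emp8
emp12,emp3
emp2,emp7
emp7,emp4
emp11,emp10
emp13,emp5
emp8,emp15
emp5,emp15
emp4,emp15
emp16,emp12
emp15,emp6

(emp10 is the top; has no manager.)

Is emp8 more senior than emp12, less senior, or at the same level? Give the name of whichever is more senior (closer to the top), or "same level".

same level

Both emp8 and emp12 are 3 levels below emp10.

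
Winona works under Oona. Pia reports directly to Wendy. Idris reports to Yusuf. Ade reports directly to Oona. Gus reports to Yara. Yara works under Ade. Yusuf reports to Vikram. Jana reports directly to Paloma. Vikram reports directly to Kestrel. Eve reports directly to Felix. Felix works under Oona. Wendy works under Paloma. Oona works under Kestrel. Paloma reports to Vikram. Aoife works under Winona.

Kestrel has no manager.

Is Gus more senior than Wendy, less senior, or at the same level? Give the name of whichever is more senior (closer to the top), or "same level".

Gus is 4 levels below Kestrel; Wendy is 3. Wendy is higher.

Wendy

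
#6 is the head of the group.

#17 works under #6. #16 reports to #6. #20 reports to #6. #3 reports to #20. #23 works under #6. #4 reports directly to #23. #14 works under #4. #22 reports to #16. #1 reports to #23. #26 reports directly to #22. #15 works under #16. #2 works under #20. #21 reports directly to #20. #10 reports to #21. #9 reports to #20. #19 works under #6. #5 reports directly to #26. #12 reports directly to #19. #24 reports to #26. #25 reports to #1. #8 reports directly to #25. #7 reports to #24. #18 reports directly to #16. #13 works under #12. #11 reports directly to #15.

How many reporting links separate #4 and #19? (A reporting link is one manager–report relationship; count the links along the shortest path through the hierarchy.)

#4 is 2 levels below #6, and #19 is 1 level below #6 (their lowest common manager). The shortest path runs up from #4 to #6 and back down to #19: 2 + 1 = 3 links.

3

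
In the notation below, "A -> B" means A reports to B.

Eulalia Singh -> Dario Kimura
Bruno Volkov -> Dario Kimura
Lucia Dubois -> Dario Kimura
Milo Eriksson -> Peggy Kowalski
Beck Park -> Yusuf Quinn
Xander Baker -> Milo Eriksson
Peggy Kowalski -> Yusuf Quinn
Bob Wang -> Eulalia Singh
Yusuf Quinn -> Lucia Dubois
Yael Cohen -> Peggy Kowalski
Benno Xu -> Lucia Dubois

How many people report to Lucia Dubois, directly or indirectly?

7

Lucia Dubois directly manages Yusuf Quinn, Benno Xu. Under Yusuf Quinn: Beck Park, Peggy Kowalski, Yael Cohen, Milo Eriksson, Xander Baker (5). Benno Xu has no reports. So Lucia Dubois's organization is 2 direct reports plus everyone under them: 6 + 1 = 7.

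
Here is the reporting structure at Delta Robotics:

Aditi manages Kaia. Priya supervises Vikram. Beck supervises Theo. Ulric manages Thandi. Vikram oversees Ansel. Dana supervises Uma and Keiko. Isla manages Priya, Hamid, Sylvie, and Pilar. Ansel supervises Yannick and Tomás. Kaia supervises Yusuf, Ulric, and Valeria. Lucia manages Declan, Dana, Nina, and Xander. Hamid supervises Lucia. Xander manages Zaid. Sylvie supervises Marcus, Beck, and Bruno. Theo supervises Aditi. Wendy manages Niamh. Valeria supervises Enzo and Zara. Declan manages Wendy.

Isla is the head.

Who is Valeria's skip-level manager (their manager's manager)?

Valeria reports to Kaia, and Kaia reports to Aditi. So Valeria's skip-level manager is Aditi.

Aditi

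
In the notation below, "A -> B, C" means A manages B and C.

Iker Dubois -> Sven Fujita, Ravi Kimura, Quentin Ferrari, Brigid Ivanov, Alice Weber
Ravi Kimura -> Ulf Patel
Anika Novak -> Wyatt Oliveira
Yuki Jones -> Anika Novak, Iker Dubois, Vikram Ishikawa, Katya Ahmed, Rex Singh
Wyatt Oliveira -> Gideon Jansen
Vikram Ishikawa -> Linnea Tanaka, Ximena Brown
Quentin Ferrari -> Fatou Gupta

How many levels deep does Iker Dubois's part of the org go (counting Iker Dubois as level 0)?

The longest chain under Iker Dubois runs Iker Dubois → Quentin Ferrari → Fatou Gupta, which is 2 levels below Iker Dubois.

2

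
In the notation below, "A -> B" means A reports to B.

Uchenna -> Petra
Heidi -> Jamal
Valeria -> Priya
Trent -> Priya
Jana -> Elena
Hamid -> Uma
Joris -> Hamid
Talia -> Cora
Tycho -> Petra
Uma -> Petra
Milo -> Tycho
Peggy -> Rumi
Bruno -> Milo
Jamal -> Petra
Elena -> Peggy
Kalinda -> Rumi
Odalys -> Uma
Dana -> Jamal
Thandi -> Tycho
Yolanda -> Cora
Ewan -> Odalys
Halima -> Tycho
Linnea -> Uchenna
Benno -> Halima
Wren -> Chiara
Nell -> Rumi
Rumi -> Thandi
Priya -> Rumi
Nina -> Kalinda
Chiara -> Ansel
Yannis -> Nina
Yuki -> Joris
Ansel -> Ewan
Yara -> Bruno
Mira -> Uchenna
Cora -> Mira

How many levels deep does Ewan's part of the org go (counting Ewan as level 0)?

The longest chain under Ewan runs Ewan → Ansel → Chiara → Wren, which is 3 levels below Ewan.

3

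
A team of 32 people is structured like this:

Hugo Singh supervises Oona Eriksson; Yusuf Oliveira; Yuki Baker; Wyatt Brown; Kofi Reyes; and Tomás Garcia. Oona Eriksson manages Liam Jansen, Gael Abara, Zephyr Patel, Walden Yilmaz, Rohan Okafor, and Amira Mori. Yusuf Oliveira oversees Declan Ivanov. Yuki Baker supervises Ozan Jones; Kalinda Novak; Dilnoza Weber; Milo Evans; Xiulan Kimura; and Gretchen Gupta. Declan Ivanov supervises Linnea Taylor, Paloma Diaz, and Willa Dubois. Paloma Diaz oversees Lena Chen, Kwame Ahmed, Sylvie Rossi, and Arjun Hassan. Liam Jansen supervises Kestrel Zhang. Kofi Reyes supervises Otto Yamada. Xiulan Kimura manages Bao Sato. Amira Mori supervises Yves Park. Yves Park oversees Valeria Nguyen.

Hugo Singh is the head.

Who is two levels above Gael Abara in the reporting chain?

Gael Abara reports to Oona Eriksson, and Oona Eriksson reports to Hugo Singh. So Gael Abara's skip-level manager is Hugo Singh.

Hugo Singh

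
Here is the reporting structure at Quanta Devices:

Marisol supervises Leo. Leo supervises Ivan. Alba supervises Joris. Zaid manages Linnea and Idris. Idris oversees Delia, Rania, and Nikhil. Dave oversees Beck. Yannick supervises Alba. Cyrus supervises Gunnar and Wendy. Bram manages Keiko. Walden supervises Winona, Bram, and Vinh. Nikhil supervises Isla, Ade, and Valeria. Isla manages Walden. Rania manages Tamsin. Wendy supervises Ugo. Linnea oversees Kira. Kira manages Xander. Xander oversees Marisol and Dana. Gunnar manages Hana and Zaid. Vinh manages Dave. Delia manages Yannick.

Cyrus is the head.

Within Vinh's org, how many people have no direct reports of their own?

1

The only person in Vinh's organization with no one reporting to them is Beck. That is 1.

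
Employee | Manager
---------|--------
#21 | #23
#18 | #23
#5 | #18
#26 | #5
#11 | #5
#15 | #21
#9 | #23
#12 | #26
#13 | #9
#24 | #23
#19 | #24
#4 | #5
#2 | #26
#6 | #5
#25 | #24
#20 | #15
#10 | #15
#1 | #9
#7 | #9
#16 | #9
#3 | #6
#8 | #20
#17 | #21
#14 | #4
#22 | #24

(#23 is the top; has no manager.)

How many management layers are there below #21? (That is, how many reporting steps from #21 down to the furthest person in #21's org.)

3

The longest chain under #21 runs #21 → #15 → #20 → #8, which is 3 levels below #21.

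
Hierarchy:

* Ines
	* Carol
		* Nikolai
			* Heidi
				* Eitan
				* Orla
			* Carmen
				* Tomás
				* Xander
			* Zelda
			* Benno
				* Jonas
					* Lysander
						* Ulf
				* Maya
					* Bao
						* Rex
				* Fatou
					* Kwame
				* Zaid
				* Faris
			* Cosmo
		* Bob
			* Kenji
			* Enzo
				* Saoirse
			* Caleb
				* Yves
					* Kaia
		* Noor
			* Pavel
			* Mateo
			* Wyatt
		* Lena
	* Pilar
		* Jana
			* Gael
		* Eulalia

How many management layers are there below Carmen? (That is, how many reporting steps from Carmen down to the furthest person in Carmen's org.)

The longest chain under Carmen runs Carmen → Xander, which is 1 level below Carmen.

1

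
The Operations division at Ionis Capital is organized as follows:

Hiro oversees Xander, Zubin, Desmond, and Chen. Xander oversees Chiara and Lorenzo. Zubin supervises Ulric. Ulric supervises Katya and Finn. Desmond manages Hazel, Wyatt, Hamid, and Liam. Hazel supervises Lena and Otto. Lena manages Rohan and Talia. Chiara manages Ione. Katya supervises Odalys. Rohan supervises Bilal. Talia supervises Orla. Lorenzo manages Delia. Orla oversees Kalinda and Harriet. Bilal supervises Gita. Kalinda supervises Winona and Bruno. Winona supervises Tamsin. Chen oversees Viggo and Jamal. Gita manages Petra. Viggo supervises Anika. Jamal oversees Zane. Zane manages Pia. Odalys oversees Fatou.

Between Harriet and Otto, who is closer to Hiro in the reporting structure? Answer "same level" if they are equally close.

Harriet is 6 levels below Hiro; Otto is 3. Otto is higher.

Otto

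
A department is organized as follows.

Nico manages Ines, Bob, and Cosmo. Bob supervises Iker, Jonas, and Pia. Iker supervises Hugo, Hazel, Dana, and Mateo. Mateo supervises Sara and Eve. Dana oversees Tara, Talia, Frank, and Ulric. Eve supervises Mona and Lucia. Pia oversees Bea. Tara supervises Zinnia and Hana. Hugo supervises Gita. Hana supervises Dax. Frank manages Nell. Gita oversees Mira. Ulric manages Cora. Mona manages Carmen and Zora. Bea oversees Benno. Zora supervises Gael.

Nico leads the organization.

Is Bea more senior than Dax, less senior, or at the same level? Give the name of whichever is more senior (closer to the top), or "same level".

Bea is 3 levels below Nico; Dax is 6. Bea is higher.

Bea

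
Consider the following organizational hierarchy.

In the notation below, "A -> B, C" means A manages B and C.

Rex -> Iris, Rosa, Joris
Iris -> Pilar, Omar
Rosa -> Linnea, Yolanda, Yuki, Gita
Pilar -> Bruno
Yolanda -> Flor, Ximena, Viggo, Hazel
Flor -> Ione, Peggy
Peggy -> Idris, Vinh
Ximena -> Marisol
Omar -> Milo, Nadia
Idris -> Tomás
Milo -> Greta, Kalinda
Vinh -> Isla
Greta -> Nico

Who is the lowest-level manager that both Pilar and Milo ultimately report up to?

Iris

Pilar's chain of managers is Iris, Rex. Milo's chain of managers is Omar, Iris, Rex. The first manager that appears in both chains is Iris.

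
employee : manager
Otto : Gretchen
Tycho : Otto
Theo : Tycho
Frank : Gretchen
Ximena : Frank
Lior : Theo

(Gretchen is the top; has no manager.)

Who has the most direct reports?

Direct-report counts: Gretchen has 2; Frank has 1; Otto has 1; Tycho has 1; Theo has 1. The largest is 2, held by Gretchen.

Gretchen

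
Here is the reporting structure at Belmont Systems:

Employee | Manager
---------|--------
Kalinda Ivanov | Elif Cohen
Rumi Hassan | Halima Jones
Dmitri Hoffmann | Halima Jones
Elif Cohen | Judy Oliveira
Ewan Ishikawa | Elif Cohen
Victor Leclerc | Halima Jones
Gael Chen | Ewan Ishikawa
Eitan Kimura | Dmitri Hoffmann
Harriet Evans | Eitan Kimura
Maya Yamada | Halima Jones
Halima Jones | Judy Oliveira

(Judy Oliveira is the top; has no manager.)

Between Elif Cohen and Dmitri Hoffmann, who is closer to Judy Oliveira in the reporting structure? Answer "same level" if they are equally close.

Elif Cohen

Elif Cohen is 1 level below Judy Oliveira; Dmitri Hoffmann is 2. Elif Cohen is higher.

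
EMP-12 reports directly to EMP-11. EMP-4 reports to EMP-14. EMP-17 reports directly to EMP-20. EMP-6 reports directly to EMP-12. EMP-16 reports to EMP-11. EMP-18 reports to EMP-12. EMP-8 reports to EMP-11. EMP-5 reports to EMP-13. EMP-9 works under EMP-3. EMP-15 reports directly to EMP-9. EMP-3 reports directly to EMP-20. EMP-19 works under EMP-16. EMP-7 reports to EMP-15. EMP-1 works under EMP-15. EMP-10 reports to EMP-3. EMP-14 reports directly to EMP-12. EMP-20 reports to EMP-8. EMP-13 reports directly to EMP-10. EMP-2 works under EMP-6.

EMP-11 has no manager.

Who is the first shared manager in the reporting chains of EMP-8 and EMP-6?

EMP-8's chain of managers is EMP-11. EMP-6's chain of managers is EMP-12, EMP-11. The first manager that appears in both chains is EMP-11.

EMP-11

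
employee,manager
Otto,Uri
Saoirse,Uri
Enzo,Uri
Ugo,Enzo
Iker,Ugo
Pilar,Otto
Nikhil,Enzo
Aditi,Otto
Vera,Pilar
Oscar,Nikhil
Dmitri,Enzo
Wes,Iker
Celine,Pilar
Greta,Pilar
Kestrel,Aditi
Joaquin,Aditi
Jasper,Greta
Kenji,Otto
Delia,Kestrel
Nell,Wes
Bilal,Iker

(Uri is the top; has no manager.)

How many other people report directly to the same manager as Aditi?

Aditi reports to Otto. Otto's other direct reports are Pilar, Kenji — 2 peers.

2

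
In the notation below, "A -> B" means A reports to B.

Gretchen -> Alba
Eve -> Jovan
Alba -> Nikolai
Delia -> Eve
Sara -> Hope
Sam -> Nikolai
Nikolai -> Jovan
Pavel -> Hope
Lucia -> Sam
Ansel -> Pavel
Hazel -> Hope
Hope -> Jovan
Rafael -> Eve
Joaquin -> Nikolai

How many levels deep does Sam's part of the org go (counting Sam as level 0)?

The longest chain under Sam runs Sam → Lucia, which is 1 level below Sam.

1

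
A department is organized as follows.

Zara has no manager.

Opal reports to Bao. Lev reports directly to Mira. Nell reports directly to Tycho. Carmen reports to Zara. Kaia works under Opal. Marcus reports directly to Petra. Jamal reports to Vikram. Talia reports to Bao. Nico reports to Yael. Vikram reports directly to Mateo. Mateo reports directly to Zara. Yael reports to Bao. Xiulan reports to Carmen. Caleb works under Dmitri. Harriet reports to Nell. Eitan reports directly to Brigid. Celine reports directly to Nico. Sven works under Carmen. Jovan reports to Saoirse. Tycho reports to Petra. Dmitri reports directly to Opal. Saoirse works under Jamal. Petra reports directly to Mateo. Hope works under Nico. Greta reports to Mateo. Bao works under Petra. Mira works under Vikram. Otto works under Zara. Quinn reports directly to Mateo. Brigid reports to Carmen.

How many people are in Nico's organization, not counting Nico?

Nico directly manages Celine, Hope. Celine has no reports. Hope has no reports. So Nico's organization is 2 direct reports plus everyone under them: 1 + 1 = 2.

2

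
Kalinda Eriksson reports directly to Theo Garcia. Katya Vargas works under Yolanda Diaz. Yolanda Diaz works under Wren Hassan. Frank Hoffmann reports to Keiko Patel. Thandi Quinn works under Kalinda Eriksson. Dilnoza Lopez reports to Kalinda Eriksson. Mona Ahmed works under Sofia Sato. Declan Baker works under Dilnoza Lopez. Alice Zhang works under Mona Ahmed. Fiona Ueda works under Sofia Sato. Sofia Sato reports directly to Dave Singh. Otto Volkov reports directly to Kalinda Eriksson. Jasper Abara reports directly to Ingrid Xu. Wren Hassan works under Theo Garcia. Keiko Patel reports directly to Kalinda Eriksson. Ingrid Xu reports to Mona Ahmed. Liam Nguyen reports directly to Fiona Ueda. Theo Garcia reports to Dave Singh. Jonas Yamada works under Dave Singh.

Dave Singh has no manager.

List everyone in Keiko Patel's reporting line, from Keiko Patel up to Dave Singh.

Keiko Patel reports to Kalinda Eriksson. Kalinda Eriksson reports to Theo Garcia. Theo Garcia reports to Dave Singh. Dave Singh is at the top.

Keiko Patel -> Kalinda Eriksson -> Theo Garcia -> Dave Singh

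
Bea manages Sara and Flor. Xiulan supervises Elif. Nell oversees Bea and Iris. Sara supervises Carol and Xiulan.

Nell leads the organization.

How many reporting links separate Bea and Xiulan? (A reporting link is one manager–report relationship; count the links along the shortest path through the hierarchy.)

Xiulan is in Bea's organization: the chain from Xiulan up to Bea is Xiulan → Sara → Bea, which is 2 links.

2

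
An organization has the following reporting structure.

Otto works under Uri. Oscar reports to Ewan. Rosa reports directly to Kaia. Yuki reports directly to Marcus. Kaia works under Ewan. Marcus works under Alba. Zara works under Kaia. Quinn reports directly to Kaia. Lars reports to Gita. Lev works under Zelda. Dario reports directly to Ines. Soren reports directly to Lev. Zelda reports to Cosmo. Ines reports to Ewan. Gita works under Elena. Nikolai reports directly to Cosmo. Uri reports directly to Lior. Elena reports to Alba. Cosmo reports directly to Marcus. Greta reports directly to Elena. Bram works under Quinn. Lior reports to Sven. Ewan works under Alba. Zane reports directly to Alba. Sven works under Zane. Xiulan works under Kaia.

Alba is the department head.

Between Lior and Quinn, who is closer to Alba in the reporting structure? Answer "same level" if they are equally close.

same level

Both Lior and Quinn are 3 levels below Alba.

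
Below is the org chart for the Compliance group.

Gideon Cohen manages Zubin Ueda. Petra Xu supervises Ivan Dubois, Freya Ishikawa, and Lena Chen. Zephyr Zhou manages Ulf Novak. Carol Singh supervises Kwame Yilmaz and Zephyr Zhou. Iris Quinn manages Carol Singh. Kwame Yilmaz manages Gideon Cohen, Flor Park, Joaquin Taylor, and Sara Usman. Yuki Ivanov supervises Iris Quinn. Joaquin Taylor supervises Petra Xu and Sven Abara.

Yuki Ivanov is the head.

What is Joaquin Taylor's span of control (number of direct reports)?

2

Joaquin Taylor directly manages Petra Xu, Sven Abara. That is 2 direct reports.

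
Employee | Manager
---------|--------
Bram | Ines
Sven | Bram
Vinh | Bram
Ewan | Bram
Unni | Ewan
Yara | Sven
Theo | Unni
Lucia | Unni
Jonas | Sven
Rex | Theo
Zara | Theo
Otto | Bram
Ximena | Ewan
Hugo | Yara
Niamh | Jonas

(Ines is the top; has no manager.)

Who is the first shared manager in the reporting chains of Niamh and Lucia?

Niamh's chain of managers is Jonas, Sven, Bram, Ines. Lucia's chain of managers is Unni, Ewan, Bram, Ines. The first manager that appears in both chains is Bram.

Bram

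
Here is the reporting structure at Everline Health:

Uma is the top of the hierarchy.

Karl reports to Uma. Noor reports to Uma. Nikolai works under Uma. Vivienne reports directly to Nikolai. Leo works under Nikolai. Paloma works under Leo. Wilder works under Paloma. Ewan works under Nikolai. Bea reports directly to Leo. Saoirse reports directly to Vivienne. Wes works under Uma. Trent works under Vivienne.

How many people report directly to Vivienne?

Vivienne directly manages Saoirse, Trent. That is 2 direct reports.

2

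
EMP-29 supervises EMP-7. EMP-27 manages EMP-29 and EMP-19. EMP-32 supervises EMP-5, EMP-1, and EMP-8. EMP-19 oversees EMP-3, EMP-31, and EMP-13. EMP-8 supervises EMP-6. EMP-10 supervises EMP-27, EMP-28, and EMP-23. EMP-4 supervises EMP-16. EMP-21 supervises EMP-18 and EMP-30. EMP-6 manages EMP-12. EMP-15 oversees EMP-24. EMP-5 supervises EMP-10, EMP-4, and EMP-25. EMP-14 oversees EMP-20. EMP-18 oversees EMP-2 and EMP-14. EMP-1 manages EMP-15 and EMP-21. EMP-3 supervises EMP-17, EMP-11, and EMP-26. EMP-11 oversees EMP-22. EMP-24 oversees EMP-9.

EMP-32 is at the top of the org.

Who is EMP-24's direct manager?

EMP-24 reports directly to EMP-15.

EMP-15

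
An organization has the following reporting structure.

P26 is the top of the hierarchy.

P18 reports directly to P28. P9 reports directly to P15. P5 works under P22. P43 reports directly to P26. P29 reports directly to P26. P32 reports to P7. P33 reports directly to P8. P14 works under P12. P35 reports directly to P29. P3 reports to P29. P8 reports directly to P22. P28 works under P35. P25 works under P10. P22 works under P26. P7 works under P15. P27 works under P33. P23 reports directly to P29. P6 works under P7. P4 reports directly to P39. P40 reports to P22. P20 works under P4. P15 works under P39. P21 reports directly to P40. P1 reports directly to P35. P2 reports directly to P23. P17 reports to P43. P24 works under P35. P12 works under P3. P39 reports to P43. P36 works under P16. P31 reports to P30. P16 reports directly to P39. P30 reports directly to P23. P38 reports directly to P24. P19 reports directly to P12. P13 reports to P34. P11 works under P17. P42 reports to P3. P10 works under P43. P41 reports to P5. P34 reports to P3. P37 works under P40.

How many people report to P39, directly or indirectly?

9

P39 directly manages P15, P4, P16. Under P15: P9, P7, P32, P6 (4). Under P4: P20 (1). Under P16: P36 (1). So P39's organization is 3 direct reports plus everyone under them: 5 + 2 + 2 = 9.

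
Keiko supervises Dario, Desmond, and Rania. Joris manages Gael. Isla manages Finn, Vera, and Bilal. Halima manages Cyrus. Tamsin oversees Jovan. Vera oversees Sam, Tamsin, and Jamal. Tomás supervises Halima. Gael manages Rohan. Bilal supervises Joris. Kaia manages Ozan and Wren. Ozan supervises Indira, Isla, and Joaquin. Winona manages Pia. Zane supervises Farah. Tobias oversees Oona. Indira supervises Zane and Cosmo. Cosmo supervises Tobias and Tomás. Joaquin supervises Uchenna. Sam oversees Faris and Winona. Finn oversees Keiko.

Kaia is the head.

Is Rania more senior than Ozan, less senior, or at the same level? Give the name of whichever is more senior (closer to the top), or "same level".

Ozan

Rania is 5 levels below Kaia; Ozan is 1. Ozan is higher.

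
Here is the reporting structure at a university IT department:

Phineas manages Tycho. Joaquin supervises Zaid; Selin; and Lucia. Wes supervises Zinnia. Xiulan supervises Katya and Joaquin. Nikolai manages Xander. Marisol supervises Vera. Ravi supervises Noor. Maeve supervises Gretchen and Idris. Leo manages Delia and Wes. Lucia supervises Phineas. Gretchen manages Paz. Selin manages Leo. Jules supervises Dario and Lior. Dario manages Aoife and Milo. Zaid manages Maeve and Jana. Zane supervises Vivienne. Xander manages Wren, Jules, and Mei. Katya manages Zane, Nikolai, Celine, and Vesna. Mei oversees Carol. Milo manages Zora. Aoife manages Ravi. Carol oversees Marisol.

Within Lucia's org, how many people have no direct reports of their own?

The only person in Lucia's organization with no one reporting to them is Tycho. That is 1.

1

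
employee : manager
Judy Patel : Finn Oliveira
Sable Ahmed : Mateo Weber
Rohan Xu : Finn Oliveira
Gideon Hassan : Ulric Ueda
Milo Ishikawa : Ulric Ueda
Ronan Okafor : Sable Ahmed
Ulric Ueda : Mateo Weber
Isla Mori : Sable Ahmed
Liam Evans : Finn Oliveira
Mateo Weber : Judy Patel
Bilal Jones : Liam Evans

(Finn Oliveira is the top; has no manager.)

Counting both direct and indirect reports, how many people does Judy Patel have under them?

Judy Patel directly manages Mateo Weber. Under Mateo Weber: Ulric Ueda, Gideon Hassan, Milo Ishikawa, Sable Ahmed, Ronan Okafor, Isla Mori (6). That's 7 in total.

7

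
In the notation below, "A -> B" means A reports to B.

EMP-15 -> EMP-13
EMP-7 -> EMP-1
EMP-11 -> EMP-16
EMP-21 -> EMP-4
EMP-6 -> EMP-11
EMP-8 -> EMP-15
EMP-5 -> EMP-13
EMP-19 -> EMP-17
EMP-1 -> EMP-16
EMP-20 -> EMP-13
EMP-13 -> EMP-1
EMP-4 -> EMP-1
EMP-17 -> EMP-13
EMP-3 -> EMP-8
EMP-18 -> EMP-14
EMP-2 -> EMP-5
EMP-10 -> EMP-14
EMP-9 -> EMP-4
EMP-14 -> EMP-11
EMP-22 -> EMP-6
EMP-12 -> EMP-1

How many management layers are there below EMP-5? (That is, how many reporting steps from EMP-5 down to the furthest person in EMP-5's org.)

1

The longest chain under EMP-5 runs EMP-5 → EMP-2, which is 1 level below EMP-5.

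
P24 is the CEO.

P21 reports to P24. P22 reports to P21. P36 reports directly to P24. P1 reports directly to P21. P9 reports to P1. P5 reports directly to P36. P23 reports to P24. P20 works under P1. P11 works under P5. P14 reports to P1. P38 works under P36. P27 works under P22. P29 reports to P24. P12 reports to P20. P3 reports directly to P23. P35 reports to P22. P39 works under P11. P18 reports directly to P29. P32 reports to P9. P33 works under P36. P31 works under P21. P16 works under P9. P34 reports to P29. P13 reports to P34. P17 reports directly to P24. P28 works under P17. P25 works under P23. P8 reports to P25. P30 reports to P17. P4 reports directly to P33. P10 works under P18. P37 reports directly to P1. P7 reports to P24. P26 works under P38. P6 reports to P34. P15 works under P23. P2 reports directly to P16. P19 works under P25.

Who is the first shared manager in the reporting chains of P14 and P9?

P1

P14's chain of managers is P1, P21, P24. P9's chain of managers is P1, P21, P24. The first manager that appears in both chains is P1.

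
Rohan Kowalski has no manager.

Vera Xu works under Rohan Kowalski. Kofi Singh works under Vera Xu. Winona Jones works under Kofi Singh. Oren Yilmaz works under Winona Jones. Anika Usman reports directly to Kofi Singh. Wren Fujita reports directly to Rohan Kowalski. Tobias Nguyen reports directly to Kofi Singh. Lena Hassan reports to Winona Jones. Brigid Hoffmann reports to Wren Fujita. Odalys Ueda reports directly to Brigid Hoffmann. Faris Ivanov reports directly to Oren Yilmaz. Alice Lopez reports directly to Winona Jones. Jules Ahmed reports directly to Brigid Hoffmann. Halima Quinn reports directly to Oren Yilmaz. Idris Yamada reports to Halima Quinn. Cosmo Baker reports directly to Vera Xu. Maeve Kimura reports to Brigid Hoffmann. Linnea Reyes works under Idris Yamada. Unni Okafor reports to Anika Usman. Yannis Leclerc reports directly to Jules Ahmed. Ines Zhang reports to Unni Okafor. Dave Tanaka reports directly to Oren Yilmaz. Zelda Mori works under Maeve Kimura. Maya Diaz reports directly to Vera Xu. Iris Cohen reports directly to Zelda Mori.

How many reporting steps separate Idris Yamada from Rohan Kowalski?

6

Chain from Idris Yamada up to Rohan Kowalski: Idris Yamada → Halima Quinn → Oren Yilmaz → Winona Jones → Kofi Singh → Vera Xu → Rohan Kowalski. That is 6 steps up, so Idris Yamada is 6 levels below Rohan Kowalski.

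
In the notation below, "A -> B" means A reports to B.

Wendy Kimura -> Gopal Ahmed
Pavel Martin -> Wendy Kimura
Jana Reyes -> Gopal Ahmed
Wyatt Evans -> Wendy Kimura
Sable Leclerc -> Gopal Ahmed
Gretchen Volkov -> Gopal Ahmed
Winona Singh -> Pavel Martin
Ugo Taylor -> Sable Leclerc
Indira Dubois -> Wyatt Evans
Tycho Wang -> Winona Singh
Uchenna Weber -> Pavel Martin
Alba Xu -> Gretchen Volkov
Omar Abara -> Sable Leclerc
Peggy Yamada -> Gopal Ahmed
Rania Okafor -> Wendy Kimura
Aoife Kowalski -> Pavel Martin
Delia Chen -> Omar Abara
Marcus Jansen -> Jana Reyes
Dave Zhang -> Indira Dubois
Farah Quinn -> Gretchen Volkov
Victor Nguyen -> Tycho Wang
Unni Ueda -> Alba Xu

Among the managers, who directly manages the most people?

Gopal Ahmed

Direct-report counts: Gopal Ahmed has 5; Gretchen Volkov has 2; Alba Xu has 1; Sable Leclerc has 2; Omar Abara has 1; Jana Reyes has 1; Wendy Kimura has 3; Wyatt Evans has 1; Indira Dubois has 1; Pavel Martin has 3; Winona Singh has 1; Tycho Wang has 1. The largest is 5, held by Gopal Ahmed.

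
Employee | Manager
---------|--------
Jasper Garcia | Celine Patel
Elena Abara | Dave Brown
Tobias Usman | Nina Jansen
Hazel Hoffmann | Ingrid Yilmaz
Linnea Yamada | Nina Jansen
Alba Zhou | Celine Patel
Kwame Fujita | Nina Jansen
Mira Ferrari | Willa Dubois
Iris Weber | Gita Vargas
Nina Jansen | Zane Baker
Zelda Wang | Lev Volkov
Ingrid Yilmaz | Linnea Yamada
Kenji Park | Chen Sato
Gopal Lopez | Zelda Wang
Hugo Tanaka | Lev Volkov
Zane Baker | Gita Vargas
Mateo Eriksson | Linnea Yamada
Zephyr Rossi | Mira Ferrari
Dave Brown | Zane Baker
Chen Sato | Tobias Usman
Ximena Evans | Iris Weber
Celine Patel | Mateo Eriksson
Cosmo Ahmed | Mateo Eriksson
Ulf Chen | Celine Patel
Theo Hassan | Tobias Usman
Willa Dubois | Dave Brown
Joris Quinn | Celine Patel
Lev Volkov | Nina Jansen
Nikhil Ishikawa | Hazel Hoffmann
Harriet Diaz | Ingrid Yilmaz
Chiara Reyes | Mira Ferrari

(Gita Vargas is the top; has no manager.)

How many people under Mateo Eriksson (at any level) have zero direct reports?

The people in Mateo Eriksson's organization with no one reporting to them are Cosmo Ahmed, Alba Zhou, Joris Quinn, Ulf Chen, Jasper Garcia. That is 5.

5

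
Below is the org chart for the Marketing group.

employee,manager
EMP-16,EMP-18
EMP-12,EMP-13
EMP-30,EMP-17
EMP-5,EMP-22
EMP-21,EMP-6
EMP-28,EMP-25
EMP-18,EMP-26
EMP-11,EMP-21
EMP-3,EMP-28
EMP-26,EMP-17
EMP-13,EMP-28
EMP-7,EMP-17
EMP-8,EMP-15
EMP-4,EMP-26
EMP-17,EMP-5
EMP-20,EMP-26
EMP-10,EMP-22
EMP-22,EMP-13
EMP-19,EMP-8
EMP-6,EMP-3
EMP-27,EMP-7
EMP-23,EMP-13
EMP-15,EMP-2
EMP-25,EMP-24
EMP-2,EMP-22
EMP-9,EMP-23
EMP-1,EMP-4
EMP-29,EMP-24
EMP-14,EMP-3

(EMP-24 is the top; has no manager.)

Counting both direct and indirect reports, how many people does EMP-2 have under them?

EMP-2 directly manages EMP-15. Under EMP-15: EMP-8, EMP-19 (2). That's 3 in total.

3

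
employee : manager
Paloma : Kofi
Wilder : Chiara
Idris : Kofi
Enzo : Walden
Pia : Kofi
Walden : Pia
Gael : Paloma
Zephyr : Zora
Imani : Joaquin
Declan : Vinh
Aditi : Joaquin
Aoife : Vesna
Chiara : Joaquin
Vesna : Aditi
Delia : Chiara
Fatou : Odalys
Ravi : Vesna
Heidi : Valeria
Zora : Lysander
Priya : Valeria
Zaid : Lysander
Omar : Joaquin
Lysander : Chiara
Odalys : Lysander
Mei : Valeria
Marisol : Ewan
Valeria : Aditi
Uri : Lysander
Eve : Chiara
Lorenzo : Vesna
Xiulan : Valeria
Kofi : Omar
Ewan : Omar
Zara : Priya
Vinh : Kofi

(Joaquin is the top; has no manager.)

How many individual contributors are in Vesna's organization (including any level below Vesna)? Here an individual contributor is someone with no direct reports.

3

The people in Vesna's organization with no one reporting to them are Aoife, Ravi, Lorenzo. That is 3.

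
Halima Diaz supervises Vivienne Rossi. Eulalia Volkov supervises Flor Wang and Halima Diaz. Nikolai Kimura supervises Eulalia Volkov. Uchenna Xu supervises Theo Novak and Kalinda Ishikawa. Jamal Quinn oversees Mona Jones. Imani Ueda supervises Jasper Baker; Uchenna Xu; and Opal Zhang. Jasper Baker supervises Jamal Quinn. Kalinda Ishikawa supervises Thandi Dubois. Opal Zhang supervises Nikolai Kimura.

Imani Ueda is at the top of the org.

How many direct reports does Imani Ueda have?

Imani Ueda directly manages Jasper Baker, Uchenna Xu, Opal Zhang. That is 3 direct reports.

3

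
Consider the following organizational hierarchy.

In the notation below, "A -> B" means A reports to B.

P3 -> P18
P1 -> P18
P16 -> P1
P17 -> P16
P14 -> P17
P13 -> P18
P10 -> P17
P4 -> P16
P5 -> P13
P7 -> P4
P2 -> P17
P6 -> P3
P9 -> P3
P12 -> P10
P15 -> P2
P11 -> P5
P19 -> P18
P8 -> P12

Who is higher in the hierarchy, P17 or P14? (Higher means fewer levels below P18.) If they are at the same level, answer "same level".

P17

P17 is 3 levels below P18; P14 is 4. P17 is higher.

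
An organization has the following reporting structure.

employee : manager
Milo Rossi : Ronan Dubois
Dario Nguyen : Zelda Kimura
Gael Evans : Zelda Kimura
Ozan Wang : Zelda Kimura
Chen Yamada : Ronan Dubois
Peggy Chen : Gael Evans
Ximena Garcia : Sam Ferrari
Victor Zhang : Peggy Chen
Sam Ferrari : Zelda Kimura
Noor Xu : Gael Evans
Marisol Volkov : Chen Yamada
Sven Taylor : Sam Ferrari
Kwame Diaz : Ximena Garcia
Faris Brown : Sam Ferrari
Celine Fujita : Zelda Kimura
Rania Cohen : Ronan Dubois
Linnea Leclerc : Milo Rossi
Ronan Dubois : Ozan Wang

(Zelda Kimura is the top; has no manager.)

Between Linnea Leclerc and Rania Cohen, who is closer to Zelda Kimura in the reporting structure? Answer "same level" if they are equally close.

Rania Cohen

Linnea Leclerc is 4 levels below Zelda Kimura; Rania Cohen is 3. Rania Cohen is higher.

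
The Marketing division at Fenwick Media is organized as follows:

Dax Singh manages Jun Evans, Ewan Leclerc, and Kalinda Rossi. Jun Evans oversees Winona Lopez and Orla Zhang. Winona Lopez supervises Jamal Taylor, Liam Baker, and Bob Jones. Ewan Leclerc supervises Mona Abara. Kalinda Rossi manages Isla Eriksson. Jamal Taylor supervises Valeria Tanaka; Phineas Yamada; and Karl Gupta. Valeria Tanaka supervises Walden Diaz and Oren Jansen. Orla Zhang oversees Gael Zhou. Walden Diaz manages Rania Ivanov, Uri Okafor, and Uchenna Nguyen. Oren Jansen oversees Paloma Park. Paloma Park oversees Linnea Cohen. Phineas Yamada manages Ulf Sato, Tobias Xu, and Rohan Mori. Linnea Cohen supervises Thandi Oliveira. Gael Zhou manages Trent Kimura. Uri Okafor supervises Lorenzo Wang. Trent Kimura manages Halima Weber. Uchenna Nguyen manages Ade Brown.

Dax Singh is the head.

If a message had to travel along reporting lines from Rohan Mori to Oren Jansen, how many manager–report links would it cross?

4

Rohan Mori is 2 levels below Jamal Taylor, and Oren Jansen is 2 levels below Jamal Taylor (their lowest common manager). The shortest path runs up from Rohan Mori to Jamal Taylor and back down to Oren Jansen: 2 + 2 = 4 links.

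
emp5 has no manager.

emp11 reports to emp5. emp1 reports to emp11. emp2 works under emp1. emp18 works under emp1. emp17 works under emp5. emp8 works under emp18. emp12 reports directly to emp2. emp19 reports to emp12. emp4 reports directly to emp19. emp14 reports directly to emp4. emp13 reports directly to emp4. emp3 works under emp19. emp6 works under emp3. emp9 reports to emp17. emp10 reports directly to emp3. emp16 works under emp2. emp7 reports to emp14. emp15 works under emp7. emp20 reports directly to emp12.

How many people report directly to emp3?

2

emp3 directly manages emp6, emp10. That is 2 direct reports.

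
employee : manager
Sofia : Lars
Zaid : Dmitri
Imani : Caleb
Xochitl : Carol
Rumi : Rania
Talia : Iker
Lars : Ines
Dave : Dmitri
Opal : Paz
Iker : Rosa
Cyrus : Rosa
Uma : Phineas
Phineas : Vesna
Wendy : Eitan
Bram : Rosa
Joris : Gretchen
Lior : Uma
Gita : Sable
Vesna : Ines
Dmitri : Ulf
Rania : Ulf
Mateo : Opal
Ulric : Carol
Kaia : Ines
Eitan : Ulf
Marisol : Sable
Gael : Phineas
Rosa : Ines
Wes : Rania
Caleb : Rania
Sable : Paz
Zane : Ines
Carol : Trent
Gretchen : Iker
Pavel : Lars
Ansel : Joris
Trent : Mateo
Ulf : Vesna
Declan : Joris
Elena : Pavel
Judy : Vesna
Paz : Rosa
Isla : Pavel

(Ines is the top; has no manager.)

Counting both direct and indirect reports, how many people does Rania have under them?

4

Rania directly manages Wes, Caleb, Rumi. Wes has no reports. Under Caleb: Imani (1). Rumi has no reports. So Rania's organization is 3 direct reports plus everyone under them: 1 + 2 + 1 = 4.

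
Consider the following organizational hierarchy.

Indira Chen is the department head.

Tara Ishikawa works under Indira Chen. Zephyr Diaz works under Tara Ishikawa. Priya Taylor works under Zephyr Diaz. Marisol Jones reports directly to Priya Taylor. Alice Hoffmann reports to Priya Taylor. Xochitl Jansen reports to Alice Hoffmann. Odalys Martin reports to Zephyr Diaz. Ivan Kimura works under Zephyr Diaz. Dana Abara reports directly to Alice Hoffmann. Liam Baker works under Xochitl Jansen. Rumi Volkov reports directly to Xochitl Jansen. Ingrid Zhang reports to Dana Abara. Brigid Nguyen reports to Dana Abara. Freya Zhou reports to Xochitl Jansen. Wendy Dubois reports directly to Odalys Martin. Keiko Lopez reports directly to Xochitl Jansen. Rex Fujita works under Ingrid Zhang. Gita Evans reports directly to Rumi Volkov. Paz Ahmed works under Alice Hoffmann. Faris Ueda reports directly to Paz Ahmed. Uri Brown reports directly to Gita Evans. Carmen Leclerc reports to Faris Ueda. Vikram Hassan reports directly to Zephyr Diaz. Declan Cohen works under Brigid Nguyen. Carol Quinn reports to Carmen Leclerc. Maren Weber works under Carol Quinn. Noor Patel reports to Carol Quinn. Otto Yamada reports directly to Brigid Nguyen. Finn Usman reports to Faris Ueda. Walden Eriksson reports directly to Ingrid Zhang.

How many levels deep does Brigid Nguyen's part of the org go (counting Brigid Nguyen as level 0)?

The longest chain under Brigid Nguyen runs Brigid Nguyen → Otto Yamada, which is 1 level below Brigid Nguyen.

1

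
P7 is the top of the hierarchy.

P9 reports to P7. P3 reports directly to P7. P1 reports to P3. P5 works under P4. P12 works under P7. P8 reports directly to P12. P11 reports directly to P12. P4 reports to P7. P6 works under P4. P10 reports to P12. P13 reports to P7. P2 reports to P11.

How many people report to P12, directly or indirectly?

P12 directly manages P11, P8, P10. Under P11: P2 (1). P8 has no reports. P10 has no reports. So P12's organization is 3 direct reports plus everyone under them: 2 + 1 + 1 = 4.

4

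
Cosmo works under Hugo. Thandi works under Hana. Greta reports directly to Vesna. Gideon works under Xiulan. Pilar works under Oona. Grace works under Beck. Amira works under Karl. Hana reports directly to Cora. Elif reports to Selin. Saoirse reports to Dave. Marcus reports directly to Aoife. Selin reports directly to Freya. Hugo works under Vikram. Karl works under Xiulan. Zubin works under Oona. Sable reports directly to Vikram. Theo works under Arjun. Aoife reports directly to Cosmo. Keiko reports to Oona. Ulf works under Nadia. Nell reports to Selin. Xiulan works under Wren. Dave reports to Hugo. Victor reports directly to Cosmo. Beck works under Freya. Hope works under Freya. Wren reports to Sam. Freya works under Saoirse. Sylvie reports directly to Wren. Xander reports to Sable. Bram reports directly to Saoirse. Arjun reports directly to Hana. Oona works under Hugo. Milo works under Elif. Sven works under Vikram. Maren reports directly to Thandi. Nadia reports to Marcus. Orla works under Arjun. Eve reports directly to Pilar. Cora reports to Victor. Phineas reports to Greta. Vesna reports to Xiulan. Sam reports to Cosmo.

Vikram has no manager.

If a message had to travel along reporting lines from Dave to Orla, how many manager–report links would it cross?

7

Dave is 1 level below Hugo, and Orla is 6 levels below Hugo (their lowest common manager). The shortest path runs up from Dave to Hugo and back down to Orla: 1 + 6 = 7 links.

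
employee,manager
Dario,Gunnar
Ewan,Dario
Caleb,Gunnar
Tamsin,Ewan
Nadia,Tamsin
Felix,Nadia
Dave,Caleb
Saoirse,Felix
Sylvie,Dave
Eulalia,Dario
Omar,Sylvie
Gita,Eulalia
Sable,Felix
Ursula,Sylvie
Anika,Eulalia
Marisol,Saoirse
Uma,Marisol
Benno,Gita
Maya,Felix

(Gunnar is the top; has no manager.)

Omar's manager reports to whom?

Omar reports to Sylvie, and Sylvie reports to Dave. So Omar's skip-level manager is Dave.

Dave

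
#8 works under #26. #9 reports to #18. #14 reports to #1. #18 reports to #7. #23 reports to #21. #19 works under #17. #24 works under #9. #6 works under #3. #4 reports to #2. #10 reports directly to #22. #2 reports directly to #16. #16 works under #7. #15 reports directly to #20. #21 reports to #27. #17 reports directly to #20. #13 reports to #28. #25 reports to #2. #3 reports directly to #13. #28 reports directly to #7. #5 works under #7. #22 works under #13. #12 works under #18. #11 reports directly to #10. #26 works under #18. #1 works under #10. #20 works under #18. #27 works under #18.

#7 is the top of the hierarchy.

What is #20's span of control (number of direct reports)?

#20 directly manages #17, #15. That is 2 direct reports.

2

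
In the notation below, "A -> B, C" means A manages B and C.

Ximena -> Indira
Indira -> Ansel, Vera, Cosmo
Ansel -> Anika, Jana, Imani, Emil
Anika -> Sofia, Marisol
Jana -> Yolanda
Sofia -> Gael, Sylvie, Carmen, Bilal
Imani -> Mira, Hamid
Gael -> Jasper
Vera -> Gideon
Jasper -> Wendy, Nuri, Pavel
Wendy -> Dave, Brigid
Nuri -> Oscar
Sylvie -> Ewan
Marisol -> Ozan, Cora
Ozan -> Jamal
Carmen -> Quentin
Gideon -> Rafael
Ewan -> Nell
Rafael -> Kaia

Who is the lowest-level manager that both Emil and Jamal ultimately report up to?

Emil's chain of managers is Ansel, Indira, Ximena. Jamal's chain of managers is Ozan, Marisol, Anika, Ansel, Indira, Ximena. The first manager that appears in both chains is Ansel.

Ansel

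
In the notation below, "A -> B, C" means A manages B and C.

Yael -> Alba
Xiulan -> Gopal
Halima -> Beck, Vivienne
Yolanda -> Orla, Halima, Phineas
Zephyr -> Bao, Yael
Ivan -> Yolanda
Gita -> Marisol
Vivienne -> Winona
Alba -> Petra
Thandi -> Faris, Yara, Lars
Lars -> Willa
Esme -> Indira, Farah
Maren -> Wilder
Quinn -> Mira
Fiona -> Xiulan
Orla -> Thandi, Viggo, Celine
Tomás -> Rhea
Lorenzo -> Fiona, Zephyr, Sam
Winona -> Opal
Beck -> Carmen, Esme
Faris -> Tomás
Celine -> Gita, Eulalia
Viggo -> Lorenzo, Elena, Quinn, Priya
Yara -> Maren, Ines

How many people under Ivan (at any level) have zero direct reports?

The people in Ivan's organization with no one reporting to them are Phineas, Opal, Farah, Indira, Carmen, Eulalia, Marisol, Priya, Mira, Elena, Sam, Petra, Bao, Gopal, Willa, Ines, Wilder, Rhea. That is 18.

18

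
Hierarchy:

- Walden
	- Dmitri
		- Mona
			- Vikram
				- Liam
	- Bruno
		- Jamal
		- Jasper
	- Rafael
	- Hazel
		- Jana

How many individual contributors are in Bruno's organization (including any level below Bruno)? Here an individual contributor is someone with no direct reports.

The people in Bruno's organization with no one reporting to them are Jasper, Jamal. That is 2.

2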